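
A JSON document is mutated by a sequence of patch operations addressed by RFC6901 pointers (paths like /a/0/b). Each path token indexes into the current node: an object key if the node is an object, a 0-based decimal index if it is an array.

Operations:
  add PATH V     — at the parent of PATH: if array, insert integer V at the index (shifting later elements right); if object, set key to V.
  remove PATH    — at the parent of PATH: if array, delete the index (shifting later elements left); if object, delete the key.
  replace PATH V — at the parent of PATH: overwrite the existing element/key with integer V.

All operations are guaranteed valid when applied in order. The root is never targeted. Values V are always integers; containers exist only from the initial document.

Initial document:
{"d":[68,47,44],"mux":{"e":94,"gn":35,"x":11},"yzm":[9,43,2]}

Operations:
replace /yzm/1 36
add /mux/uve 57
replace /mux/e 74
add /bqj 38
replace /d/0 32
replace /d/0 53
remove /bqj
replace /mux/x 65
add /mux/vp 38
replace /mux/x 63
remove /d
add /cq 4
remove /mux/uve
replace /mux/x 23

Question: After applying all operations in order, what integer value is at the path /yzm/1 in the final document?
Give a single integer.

Answer: 36

Derivation:
After op 1 (replace /yzm/1 36): {"d":[68,47,44],"mux":{"e":94,"gn":35,"x":11},"yzm":[9,36,2]}
After op 2 (add /mux/uve 57): {"d":[68,47,44],"mux":{"e":94,"gn":35,"uve":57,"x":11},"yzm":[9,36,2]}
After op 3 (replace /mux/e 74): {"d":[68,47,44],"mux":{"e":74,"gn":35,"uve":57,"x":11},"yzm":[9,36,2]}
After op 4 (add /bqj 38): {"bqj":38,"d":[68,47,44],"mux":{"e":74,"gn":35,"uve":57,"x":11},"yzm":[9,36,2]}
After op 5 (replace /d/0 32): {"bqj":38,"d":[32,47,44],"mux":{"e":74,"gn":35,"uve":57,"x":11},"yzm":[9,36,2]}
After op 6 (replace /d/0 53): {"bqj":38,"d":[53,47,44],"mux":{"e":74,"gn":35,"uve":57,"x":11},"yzm":[9,36,2]}
After op 7 (remove /bqj): {"d":[53,47,44],"mux":{"e":74,"gn":35,"uve":57,"x":11},"yzm":[9,36,2]}
After op 8 (replace /mux/x 65): {"d":[53,47,44],"mux":{"e":74,"gn":35,"uve":57,"x":65},"yzm":[9,36,2]}
After op 9 (add /mux/vp 38): {"d":[53,47,44],"mux":{"e":74,"gn":35,"uve":57,"vp":38,"x":65},"yzm":[9,36,2]}
After op 10 (replace /mux/x 63): {"d":[53,47,44],"mux":{"e":74,"gn":35,"uve":57,"vp":38,"x":63},"yzm":[9,36,2]}
After op 11 (remove /d): {"mux":{"e":74,"gn":35,"uve":57,"vp":38,"x":63},"yzm":[9,36,2]}
After op 12 (add /cq 4): {"cq":4,"mux":{"e":74,"gn":35,"uve":57,"vp":38,"x":63},"yzm":[9,36,2]}
After op 13 (remove /mux/uve): {"cq":4,"mux":{"e":74,"gn":35,"vp":38,"x":63},"yzm":[9,36,2]}
After op 14 (replace /mux/x 23): {"cq":4,"mux":{"e":74,"gn":35,"vp":38,"x":23},"yzm":[9,36,2]}
Value at /yzm/1: 36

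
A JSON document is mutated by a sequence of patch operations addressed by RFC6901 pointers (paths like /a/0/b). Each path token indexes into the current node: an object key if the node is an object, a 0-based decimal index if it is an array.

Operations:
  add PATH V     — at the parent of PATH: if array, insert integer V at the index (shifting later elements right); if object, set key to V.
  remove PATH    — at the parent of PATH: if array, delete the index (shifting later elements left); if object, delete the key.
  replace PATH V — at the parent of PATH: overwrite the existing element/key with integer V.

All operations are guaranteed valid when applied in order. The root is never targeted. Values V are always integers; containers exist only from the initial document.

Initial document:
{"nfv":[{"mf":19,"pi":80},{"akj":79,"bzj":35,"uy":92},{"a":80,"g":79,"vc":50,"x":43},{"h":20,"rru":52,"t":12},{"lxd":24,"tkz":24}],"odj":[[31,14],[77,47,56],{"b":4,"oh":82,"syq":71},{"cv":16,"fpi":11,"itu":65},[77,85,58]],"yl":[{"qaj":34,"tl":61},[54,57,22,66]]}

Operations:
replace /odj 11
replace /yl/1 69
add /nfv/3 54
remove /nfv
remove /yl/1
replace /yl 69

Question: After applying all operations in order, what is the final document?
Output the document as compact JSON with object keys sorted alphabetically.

Answer: {"odj":11,"yl":69}

Derivation:
After op 1 (replace /odj 11): {"nfv":[{"mf":19,"pi":80},{"akj":79,"bzj":35,"uy":92},{"a":80,"g":79,"vc":50,"x":43},{"h":20,"rru":52,"t":12},{"lxd":24,"tkz":24}],"odj":11,"yl":[{"qaj":34,"tl":61},[54,57,22,66]]}
After op 2 (replace /yl/1 69): {"nfv":[{"mf":19,"pi":80},{"akj":79,"bzj":35,"uy":92},{"a":80,"g":79,"vc":50,"x":43},{"h":20,"rru":52,"t":12},{"lxd":24,"tkz":24}],"odj":11,"yl":[{"qaj":34,"tl":61},69]}
After op 3 (add /nfv/3 54): {"nfv":[{"mf":19,"pi":80},{"akj":79,"bzj":35,"uy":92},{"a":80,"g":79,"vc":50,"x":43},54,{"h":20,"rru":52,"t":12},{"lxd":24,"tkz":24}],"odj":11,"yl":[{"qaj":34,"tl":61},69]}
After op 4 (remove /nfv): {"odj":11,"yl":[{"qaj":34,"tl":61},69]}
After op 5 (remove /yl/1): {"odj":11,"yl":[{"qaj":34,"tl":61}]}
After op 6 (replace /yl 69): {"odj":11,"yl":69}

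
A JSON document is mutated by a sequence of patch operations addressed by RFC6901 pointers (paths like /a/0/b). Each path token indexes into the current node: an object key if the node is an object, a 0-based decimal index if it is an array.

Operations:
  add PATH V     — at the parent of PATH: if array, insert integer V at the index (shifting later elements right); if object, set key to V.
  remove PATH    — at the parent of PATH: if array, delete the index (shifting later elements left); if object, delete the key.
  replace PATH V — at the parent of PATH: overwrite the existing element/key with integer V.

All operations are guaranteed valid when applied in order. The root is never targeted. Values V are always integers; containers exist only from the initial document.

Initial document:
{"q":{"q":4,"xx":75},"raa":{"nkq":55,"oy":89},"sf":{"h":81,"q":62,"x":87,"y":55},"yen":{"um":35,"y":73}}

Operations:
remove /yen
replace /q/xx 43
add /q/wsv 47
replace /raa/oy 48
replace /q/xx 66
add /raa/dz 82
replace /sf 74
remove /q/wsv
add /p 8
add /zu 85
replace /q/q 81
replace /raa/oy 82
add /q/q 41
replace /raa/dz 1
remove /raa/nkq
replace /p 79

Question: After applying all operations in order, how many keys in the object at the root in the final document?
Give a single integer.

Answer: 5

Derivation:
After op 1 (remove /yen): {"q":{"q":4,"xx":75},"raa":{"nkq":55,"oy":89},"sf":{"h":81,"q":62,"x":87,"y":55}}
After op 2 (replace /q/xx 43): {"q":{"q":4,"xx":43},"raa":{"nkq":55,"oy":89},"sf":{"h":81,"q":62,"x":87,"y":55}}
After op 3 (add /q/wsv 47): {"q":{"q":4,"wsv":47,"xx":43},"raa":{"nkq":55,"oy":89},"sf":{"h":81,"q":62,"x":87,"y":55}}
After op 4 (replace /raa/oy 48): {"q":{"q":4,"wsv":47,"xx":43},"raa":{"nkq":55,"oy":48},"sf":{"h":81,"q":62,"x":87,"y":55}}
After op 5 (replace /q/xx 66): {"q":{"q":4,"wsv":47,"xx":66},"raa":{"nkq":55,"oy":48},"sf":{"h":81,"q":62,"x":87,"y":55}}
After op 6 (add /raa/dz 82): {"q":{"q":4,"wsv":47,"xx":66},"raa":{"dz":82,"nkq":55,"oy":48},"sf":{"h":81,"q":62,"x":87,"y":55}}
After op 7 (replace /sf 74): {"q":{"q":4,"wsv":47,"xx":66},"raa":{"dz":82,"nkq":55,"oy":48},"sf":74}
After op 8 (remove /q/wsv): {"q":{"q":4,"xx":66},"raa":{"dz":82,"nkq":55,"oy":48},"sf":74}
After op 9 (add /p 8): {"p":8,"q":{"q":4,"xx":66},"raa":{"dz":82,"nkq":55,"oy":48},"sf":74}
After op 10 (add /zu 85): {"p":8,"q":{"q":4,"xx":66},"raa":{"dz":82,"nkq":55,"oy":48},"sf":74,"zu":85}
After op 11 (replace /q/q 81): {"p":8,"q":{"q":81,"xx":66},"raa":{"dz":82,"nkq":55,"oy":48},"sf":74,"zu":85}
After op 12 (replace /raa/oy 82): {"p":8,"q":{"q":81,"xx":66},"raa":{"dz":82,"nkq":55,"oy":82},"sf":74,"zu":85}
After op 13 (add /q/q 41): {"p":8,"q":{"q":41,"xx":66},"raa":{"dz":82,"nkq":55,"oy":82},"sf":74,"zu":85}
After op 14 (replace /raa/dz 1): {"p":8,"q":{"q":41,"xx":66},"raa":{"dz":1,"nkq":55,"oy":82},"sf":74,"zu":85}
After op 15 (remove /raa/nkq): {"p":8,"q":{"q":41,"xx":66},"raa":{"dz":1,"oy":82},"sf":74,"zu":85}
After op 16 (replace /p 79): {"p":79,"q":{"q":41,"xx":66},"raa":{"dz":1,"oy":82},"sf":74,"zu":85}
Size at the root: 5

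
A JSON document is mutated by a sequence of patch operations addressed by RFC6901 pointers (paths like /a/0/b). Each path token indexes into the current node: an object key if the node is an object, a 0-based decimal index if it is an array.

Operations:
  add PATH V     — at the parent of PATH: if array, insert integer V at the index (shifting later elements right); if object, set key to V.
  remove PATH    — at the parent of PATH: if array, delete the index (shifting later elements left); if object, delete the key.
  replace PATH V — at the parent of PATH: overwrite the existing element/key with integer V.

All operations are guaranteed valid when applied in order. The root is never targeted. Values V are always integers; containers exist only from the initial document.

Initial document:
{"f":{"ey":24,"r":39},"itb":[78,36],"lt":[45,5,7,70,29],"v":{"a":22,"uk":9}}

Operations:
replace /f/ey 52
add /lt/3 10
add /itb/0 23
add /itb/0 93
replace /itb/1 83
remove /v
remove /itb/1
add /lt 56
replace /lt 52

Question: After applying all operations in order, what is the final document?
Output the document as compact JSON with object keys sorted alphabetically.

After op 1 (replace /f/ey 52): {"f":{"ey":52,"r":39},"itb":[78,36],"lt":[45,5,7,70,29],"v":{"a":22,"uk":9}}
After op 2 (add /lt/3 10): {"f":{"ey":52,"r":39},"itb":[78,36],"lt":[45,5,7,10,70,29],"v":{"a":22,"uk":9}}
After op 3 (add /itb/0 23): {"f":{"ey":52,"r":39},"itb":[23,78,36],"lt":[45,5,7,10,70,29],"v":{"a":22,"uk":9}}
After op 4 (add /itb/0 93): {"f":{"ey":52,"r":39},"itb":[93,23,78,36],"lt":[45,5,7,10,70,29],"v":{"a":22,"uk":9}}
After op 5 (replace /itb/1 83): {"f":{"ey":52,"r":39},"itb":[93,83,78,36],"lt":[45,5,7,10,70,29],"v":{"a":22,"uk":9}}
After op 6 (remove /v): {"f":{"ey":52,"r":39},"itb":[93,83,78,36],"lt":[45,5,7,10,70,29]}
After op 7 (remove /itb/1): {"f":{"ey":52,"r":39},"itb":[93,78,36],"lt":[45,5,7,10,70,29]}
After op 8 (add /lt 56): {"f":{"ey":52,"r":39},"itb":[93,78,36],"lt":56}
After op 9 (replace /lt 52): {"f":{"ey":52,"r":39},"itb":[93,78,36],"lt":52}

Answer: {"f":{"ey":52,"r":39},"itb":[93,78,36],"lt":52}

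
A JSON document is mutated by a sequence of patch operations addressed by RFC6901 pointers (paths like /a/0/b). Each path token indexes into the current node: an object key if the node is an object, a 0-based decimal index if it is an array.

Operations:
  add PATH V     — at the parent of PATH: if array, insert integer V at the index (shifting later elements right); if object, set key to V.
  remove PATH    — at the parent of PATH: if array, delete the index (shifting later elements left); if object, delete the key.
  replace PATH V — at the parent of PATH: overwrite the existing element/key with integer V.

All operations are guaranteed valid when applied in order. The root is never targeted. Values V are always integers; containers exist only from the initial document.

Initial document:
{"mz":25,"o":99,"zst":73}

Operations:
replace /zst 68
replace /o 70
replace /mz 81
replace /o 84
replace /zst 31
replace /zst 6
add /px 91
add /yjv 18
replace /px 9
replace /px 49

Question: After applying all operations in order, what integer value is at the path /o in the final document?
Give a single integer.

After op 1 (replace /zst 68): {"mz":25,"o":99,"zst":68}
After op 2 (replace /o 70): {"mz":25,"o":70,"zst":68}
After op 3 (replace /mz 81): {"mz":81,"o":70,"zst":68}
After op 4 (replace /o 84): {"mz":81,"o":84,"zst":68}
After op 5 (replace /zst 31): {"mz":81,"o":84,"zst":31}
After op 6 (replace /zst 6): {"mz":81,"o":84,"zst":6}
After op 7 (add /px 91): {"mz":81,"o":84,"px":91,"zst":6}
After op 8 (add /yjv 18): {"mz":81,"o":84,"px":91,"yjv":18,"zst":6}
After op 9 (replace /px 9): {"mz":81,"o":84,"px":9,"yjv":18,"zst":6}
After op 10 (replace /px 49): {"mz":81,"o":84,"px":49,"yjv":18,"zst":6}
Value at /o: 84

Answer: 84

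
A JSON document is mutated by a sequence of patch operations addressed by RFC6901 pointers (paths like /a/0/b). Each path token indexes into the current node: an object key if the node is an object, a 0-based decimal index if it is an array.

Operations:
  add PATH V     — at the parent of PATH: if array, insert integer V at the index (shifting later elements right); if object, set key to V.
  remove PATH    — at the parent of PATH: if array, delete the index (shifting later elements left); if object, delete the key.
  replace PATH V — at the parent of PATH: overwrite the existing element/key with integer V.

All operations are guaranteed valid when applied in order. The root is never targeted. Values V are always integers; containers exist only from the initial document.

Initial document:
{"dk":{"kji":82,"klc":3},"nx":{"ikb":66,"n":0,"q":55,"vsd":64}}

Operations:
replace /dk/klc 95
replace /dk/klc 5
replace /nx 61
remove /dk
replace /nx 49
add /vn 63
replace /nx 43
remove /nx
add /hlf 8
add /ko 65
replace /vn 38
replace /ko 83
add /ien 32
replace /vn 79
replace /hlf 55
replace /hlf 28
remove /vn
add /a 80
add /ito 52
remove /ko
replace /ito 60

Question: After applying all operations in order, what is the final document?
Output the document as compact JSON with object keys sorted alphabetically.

After op 1 (replace /dk/klc 95): {"dk":{"kji":82,"klc":95},"nx":{"ikb":66,"n":0,"q":55,"vsd":64}}
After op 2 (replace /dk/klc 5): {"dk":{"kji":82,"klc":5},"nx":{"ikb":66,"n":0,"q":55,"vsd":64}}
After op 3 (replace /nx 61): {"dk":{"kji":82,"klc":5},"nx":61}
After op 4 (remove /dk): {"nx":61}
After op 5 (replace /nx 49): {"nx":49}
After op 6 (add /vn 63): {"nx":49,"vn":63}
After op 7 (replace /nx 43): {"nx":43,"vn":63}
After op 8 (remove /nx): {"vn":63}
After op 9 (add /hlf 8): {"hlf":8,"vn":63}
After op 10 (add /ko 65): {"hlf":8,"ko":65,"vn":63}
After op 11 (replace /vn 38): {"hlf":8,"ko":65,"vn":38}
After op 12 (replace /ko 83): {"hlf":8,"ko":83,"vn":38}
After op 13 (add /ien 32): {"hlf":8,"ien":32,"ko":83,"vn":38}
After op 14 (replace /vn 79): {"hlf":8,"ien":32,"ko":83,"vn":79}
After op 15 (replace /hlf 55): {"hlf":55,"ien":32,"ko":83,"vn":79}
After op 16 (replace /hlf 28): {"hlf":28,"ien":32,"ko":83,"vn":79}
After op 17 (remove /vn): {"hlf":28,"ien":32,"ko":83}
After op 18 (add /a 80): {"a":80,"hlf":28,"ien":32,"ko":83}
After op 19 (add /ito 52): {"a":80,"hlf":28,"ien":32,"ito":52,"ko":83}
After op 20 (remove /ko): {"a":80,"hlf":28,"ien":32,"ito":52}
After op 21 (replace /ito 60): {"a":80,"hlf":28,"ien":32,"ito":60}

Answer: {"a":80,"hlf":28,"ien":32,"ito":60}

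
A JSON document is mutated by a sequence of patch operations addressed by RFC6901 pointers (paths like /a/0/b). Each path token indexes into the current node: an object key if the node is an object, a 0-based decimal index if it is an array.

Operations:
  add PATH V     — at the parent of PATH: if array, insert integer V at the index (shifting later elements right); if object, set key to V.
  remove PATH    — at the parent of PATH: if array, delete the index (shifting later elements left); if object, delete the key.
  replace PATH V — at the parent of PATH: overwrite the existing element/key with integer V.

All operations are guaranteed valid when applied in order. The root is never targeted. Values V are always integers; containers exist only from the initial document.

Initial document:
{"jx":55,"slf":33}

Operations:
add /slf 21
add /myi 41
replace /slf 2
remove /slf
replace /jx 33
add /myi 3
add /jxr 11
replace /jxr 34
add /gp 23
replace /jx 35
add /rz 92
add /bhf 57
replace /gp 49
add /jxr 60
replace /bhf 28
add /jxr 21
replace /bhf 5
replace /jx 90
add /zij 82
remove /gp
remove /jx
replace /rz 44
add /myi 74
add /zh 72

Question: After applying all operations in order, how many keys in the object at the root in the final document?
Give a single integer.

After op 1 (add /slf 21): {"jx":55,"slf":21}
After op 2 (add /myi 41): {"jx":55,"myi":41,"slf":21}
After op 3 (replace /slf 2): {"jx":55,"myi":41,"slf":2}
After op 4 (remove /slf): {"jx":55,"myi":41}
After op 5 (replace /jx 33): {"jx":33,"myi":41}
After op 6 (add /myi 3): {"jx":33,"myi":3}
After op 7 (add /jxr 11): {"jx":33,"jxr":11,"myi":3}
After op 8 (replace /jxr 34): {"jx":33,"jxr":34,"myi":3}
After op 9 (add /gp 23): {"gp":23,"jx":33,"jxr":34,"myi":3}
After op 10 (replace /jx 35): {"gp":23,"jx":35,"jxr":34,"myi":3}
After op 11 (add /rz 92): {"gp":23,"jx":35,"jxr":34,"myi":3,"rz":92}
After op 12 (add /bhf 57): {"bhf":57,"gp":23,"jx":35,"jxr":34,"myi":3,"rz":92}
After op 13 (replace /gp 49): {"bhf":57,"gp":49,"jx":35,"jxr":34,"myi":3,"rz":92}
After op 14 (add /jxr 60): {"bhf":57,"gp":49,"jx":35,"jxr":60,"myi":3,"rz":92}
After op 15 (replace /bhf 28): {"bhf":28,"gp":49,"jx":35,"jxr":60,"myi":3,"rz":92}
After op 16 (add /jxr 21): {"bhf":28,"gp":49,"jx":35,"jxr":21,"myi":3,"rz":92}
After op 17 (replace /bhf 5): {"bhf":5,"gp":49,"jx":35,"jxr":21,"myi":3,"rz":92}
After op 18 (replace /jx 90): {"bhf":5,"gp":49,"jx":90,"jxr":21,"myi":3,"rz":92}
After op 19 (add /zij 82): {"bhf":5,"gp":49,"jx":90,"jxr":21,"myi":3,"rz":92,"zij":82}
After op 20 (remove /gp): {"bhf":5,"jx":90,"jxr":21,"myi":3,"rz":92,"zij":82}
After op 21 (remove /jx): {"bhf":5,"jxr":21,"myi":3,"rz":92,"zij":82}
After op 22 (replace /rz 44): {"bhf":5,"jxr":21,"myi":3,"rz":44,"zij":82}
After op 23 (add /myi 74): {"bhf":5,"jxr":21,"myi":74,"rz":44,"zij":82}
After op 24 (add /zh 72): {"bhf":5,"jxr":21,"myi":74,"rz":44,"zh":72,"zij":82}
Size at the root: 6

Answer: 6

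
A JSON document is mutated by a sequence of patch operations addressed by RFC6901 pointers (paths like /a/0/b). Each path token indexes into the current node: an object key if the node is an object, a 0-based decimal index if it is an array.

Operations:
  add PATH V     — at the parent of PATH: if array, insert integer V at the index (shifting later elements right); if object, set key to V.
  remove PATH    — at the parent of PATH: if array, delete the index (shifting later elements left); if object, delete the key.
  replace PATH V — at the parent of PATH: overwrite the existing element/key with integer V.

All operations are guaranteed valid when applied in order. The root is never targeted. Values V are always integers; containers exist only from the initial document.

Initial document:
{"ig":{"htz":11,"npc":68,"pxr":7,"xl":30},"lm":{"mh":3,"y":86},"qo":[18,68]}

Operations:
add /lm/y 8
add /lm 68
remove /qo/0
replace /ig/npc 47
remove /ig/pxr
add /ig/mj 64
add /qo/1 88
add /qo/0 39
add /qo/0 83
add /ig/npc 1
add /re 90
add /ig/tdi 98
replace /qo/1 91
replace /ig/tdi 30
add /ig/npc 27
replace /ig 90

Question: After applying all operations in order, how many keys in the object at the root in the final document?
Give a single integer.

Answer: 4

Derivation:
After op 1 (add /lm/y 8): {"ig":{"htz":11,"npc":68,"pxr":7,"xl":30},"lm":{"mh":3,"y":8},"qo":[18,68]}
After op 2 (add /lm 68): {"ig":{"htz":11,"npc":68,"pxr":7,"xl":30},"lm":68,"qo":[18,68]}
After op 3 (remove /qo/0): {"ig":{"htz":11,"npc":68,"pxr":7,"xl":30},"lm":68,"qo":[68]}
After op 4 (replace /ig/npc 47): {"ig":{"htz":11,"npc":47,"pxr":7,"xl":30},"lm":68,"qo":[68]}
After op 5 (remove /ig/pxr): {"ig":{"htz":11,"npc":47,"xl":30},"lm":68,"qo":[68]}
After op 6 (add /ig/mj 64): {"ig":{"htz":11,"mj":64,"npc":47,"xl":30},"lm":68,"qo":[68]}
After op 7 (add /qo/1 88): {"ig":{"htz":11,"mj":64,"npc":47,"xl":30},"lm":68,"qo":[68,88]}
After op 8 (add /qo/0 39): {"ig":{"htz":11,"mj":64,"npc":47,"xl":30},"lm":68,"qo":[39,68,88]}
After op 9 (add /qo/0 83): {"ig":{"htz":11,"mj":64,"npc":47,"xl":30},"lm":68,"qo":[83,39,68,88]}
After op 10 (add /ig/npc 1): {"ig":{"htz":11,"mj":64,"npc":1,"xl":30},"lm":68,"qo":[83,39,68,88]}
After op 11 (add /re 90): {"ig":{"htz":11,"mj":64,"npc":1,"xl":30},"lm":68,"qo":[83,39,68,88],"re":90}
After op 12 (add /ig/tdi 98): {"ig":{"htz":11,"mj":64,"npc":1,"tdi":98,"xl":30},"lm":68,"qo":[83,39,68,88],"re":90}
After op 13 (replace /qo/1 91): {"ig":{"htz":11,"mj":64,"npc":1,"tdi":98,"xl":30},"lm":68,"qo":[83,91,68,88],"re":90}
After op 14 (replace /ig/tdi 30): {"ig":{"htz":11,"mj":64,"npc":1,"tdi":30,"xl":30},"lm":68,"qo":[83,91,68,88],"re":90}
After op 15 (add /ig/npc 27): {"ig":{"htz":11,"mj":64,"npc":27,"tdi":30,"xl":30},"lm":68,"qo":[83,91,68,88],"re":90}
After op 16 (replace /ig 90): {"ig":90,"lm":68,"qo":[83,91,68,88],"re":90}
Size at the root: 4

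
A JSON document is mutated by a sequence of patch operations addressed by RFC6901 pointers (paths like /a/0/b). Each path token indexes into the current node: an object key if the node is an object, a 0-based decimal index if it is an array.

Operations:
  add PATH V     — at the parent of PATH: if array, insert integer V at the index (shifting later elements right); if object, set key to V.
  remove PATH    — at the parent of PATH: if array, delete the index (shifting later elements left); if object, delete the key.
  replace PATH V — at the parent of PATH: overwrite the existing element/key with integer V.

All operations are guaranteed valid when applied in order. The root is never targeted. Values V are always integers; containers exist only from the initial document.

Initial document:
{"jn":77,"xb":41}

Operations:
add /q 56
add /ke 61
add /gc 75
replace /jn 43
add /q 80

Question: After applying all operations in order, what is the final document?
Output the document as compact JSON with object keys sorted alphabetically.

After op 1 (add /q 56): {"jn":77,"q":56,"xb":41}
After op 2 (add /ke 61): {"jn":77,"ke":61,"q":56,"xb":41}
After op 3 (add /gc 75): {"gc":75,"jn":77,"ke":61,"q":56,"xb":41}
After op 4 (replace /jn 43): {"gc":75,"jn":43,"ke":61,"q":56,"xb":41}
After op 5 (add /q 80): {"gc":75,"jn":43,"ke":61,"q":80,"xb":41}

Answer: {"gc":75,"jn":43,"ke":61,"q":80,"xb":41}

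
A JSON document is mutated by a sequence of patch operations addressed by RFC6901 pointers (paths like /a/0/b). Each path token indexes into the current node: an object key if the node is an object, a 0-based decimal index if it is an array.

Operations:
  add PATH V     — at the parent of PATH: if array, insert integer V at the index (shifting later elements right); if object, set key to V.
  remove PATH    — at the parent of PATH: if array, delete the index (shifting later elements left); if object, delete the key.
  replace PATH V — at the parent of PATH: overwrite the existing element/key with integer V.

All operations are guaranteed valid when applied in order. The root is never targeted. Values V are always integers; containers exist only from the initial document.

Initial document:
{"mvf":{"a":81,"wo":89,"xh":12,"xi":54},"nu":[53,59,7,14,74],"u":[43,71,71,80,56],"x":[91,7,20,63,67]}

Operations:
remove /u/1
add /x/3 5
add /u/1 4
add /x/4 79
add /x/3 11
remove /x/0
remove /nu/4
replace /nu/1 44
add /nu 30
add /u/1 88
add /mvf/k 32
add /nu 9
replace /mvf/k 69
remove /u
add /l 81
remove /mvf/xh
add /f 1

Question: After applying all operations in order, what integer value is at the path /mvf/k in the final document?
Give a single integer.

After op 1 (remove /u/1): {"mvf":{"a":81,"wo":89,"xh":12,"xi":54},"nu":[53,59,7,14,74],"u":[43,71,80,56],"x":[91,7,20,63,67]}
After op 2 (add /x/3 5): {"mvf":{"a":81,"wo":89,"xh":12,"xi":54},"nu":[53,59,7,14,74],"u":[43,71,80,56],"x":[91,7,20,5,63,67]}
After op 3 (add /u/1 4): {"mvf":{"a":81,"wo":89,"xh":12,"xi":54},"nu":[53,59,7,14,74],"u":[43,4,71,80,56],"x":[91,7,20,5,63,67]}
After op 4 (add /x/4 79): {"mvf":{"a":81,"wo":89,"xh":12,"xi":54},"nu":[53,59,7,14,74],"u":[43,4,71,80,56],"x":[91,7,20,5,79,63,67]}
After op 5 (add /x/3 11): {"mvf":{"a":81,"wo":89,"xh":12,"xi":54},"nu":[53,59,7,14,74],"u":[43,4,71,80,56],"x":[91,7,20,11,5,79,63,67]}
After op 6 (remove /x/0): {"mvf":{"a":81,"wo":89,"xh":12,"xi":54},"nu":[53,59,7,14,74],"u":[43,4,71,80,56],"x":[7,20,11,5,79,63,67]}
After op 7 (remove /nu/4): {"mvf":{"a":81,"wo":89,"xh":12,"xi":54},"nu":[53,59,7,14],"u":[43,4,71,80,56],"x":[7,20,11,5,79,63,67]}
After op 8 (replace /nu/1 44): {"mvf":{"a":81,"wo":89,"xh":12,"xi":54},"nu":[53,44,7,14],"u":[43,4,71,80,56],"x":[7,20,11,5,79,63,67]}
After op 9 (add /nu 30): {"mvf":{"a":81,"wo":89,"xh":12,"xi":54},"nu":30,"u":[43,4,71,80,56],"x":[7,20,11,5,79,63,67]}
After op 10 (add /u/1 88): {"mvf":{"a":81,"wo":89,"xh":12,"xi":54},"nu":30,"u":[43,88,4,71,80,56],"x":[7,20,11,5,79,63,67]}
After op 11 (add /mvf/k 32): {"mvf":{"a":81,"k":32,"wo":89,"xh":12,"xi":54},"nu":30,"u":[43,88,4,71,80,56],"x":[7,20,11,5,79,63,67]}
After op 12 (add /nu 9): {"mvf":{"a":81,"k":32,"wo":89,"xh":12,"xi":54},"nu":9,"u":[43,88,4,71,80,56],"x":[7,20,11,5,79,63,67]}
After op 13 (replace /mvf/k 69): {"mvf":{"a":81,"k":69,"wo":89,"xh":12,"xi":54},"nu":9,"u":[43,88,4,71,80,56],"x":[7,20,11,5,79,63,67]}
After op 14 (remove /u): {"mvf":{"a":81,"k":69,"wo":89,"xh":12,"xi":54},"nu":9,"x":[7,20,11,5,79,63,67]}
After op 15 (add /l 81): {"l":81,"mvf":{"a":81,"k":69,"wo":89,"xh":12,"xi":54},"nu":9,"x":[7,20,11,5,79,63,67]}
After op 16 (remove /mvf/xh): {"l":81,"mvf":{"a":81,"k":69,"wo":89,"xi":54},"nu":9,"x":[7,20,11,5,79,63,67]}
After op 17 (add /f 1): {"f":1,"l":81,"mvf":{"a":81,"k":69,"wo":89,"xi":54},"nu":9,"x":[7,20,11,5,79,63,67]}
Value at /mvf/k: 69

Answer: 69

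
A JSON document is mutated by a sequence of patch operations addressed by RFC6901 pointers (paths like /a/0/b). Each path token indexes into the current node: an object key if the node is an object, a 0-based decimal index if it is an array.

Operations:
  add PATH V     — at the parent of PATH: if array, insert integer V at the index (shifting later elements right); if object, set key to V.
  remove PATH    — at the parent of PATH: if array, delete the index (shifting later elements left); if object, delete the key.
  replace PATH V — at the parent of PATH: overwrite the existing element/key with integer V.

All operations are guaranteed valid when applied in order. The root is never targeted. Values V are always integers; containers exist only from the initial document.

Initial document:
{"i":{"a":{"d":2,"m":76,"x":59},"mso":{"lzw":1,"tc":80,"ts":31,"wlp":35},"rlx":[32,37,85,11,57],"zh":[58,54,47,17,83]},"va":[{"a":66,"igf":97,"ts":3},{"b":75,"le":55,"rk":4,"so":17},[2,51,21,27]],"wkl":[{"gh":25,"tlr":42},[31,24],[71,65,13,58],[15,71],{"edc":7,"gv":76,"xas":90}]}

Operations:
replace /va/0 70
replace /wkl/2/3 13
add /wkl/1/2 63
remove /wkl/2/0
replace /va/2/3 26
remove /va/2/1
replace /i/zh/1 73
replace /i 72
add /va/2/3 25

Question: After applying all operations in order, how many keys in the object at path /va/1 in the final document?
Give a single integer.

After op 1 (replace /va/0 70): {"i":{"a":{"d":2,"m":76,"x":59},"mso":{"lzw":1,"tc":80,"ts":31,"wlp":35},"rlx":[32,37,85,11,57],"zh":[58,54,47,17,83]},"va":[70,{"b":75,"le":55,"rk":4,"so":17},[2,51,21,27]],"wkl":[{"gh":25,"tlr":42},[31,24],[71,65,13,58],[15,71],{"edc":7,"gv":76,"xas":90}]}
After op 2 (replace /wkl/2/3 13): {"i":{"a":{"d":2,"m":76,"x":59},"mso":{"lzw":1,"tc":80,"ts":31,"wlp":35},"rlx":[32,37,85,11,57],"zh":[58,54,47,17,83]},"va":[70,{"b":75,"le":55,"rk":4,"so":17},[2,51,21,27]],"wkl":[{"gh":25,"tlr":42},[31,24],[71,65,13,13],[15,71],{"edc":7,"gv":76,"xas":90}]}
After op 3 (add /wkl/1/2 63): {"i":{"a":{"d":2,"m":76,"x":59},"mso":{"lzw":1,"tc":80,"ts":31,"wlp":35},"rlx":[32,37,85,11,57],"zh":[58,54,47,17,83]},"va":[70,{"b":75,"le":55,"rk":4,"so":17},[2,51,21,27]],"wkl":[{"gh":25,"tlr":42},[31,24,63],[71,65,13,13],[15,71],{"edc":7,"gv":76,"xas":90}]}
After op 4 (remove /wkl/2/0): {"i":{"a":{"d":2,"m":76,"x":59},"mso":{"lzw":1,"tc":80,"ts":31,"wlp":35},"rlx":[32,37,85,11,57],"zh":[58,54,47,17,83]},"va":[70,{"b":75,"le":55,"rk":4,"so":17},[2,51,21,27]],"wkl":[{"gh":25,"tlr":42},[31,24,63],[65,13,13],[15,71],{"edc":7,"gv":76,"xas":90}]}
After op 5 (replace /va/2/3 26): {"i":{"a":{"d":2,"m":76,"x":59},"mso":{"lzw":1,"tc":80,"ts":31,"wlp":35},"rlx":[32,37,85,11,57],"zh":[58,54,47,17,83]},"va":[70,{"b":75,"le":55,"rk":4,"so":17},[2,51,21,26]],"wkl":[{"gh":25,"tlr":42},[31,24,63],[65,13,13],[15,71],{"edc":7,"gv":76,"xas":90}]}
After op 6 (remove /va/2/1): {"i":{"a":{"d":2,"m":76,"x":59},"mso":{"lzw":1,"tc":80,"ts":31,"wlp":35},"rlx":[32,37,85,11,57],"zh":[58,54,47,17,83]},"va":[70,{"b":75,"le":55,"rk":4,"so":17},[2,21,26]],"wkl":[{"gh":25,"tlr":42},[31,24,63],[65,13,13],[15,71],{"edc":7,"gv":76,"xas":90}]}
After op 7 (replace /i/zh/1 73): {"i":{"a":{"d":2,"m":76,"x":59},"mso":{"lzw":1,"tc":80,"ts":31,"wlp":35},"rlx":[32,37,85,11,57],"zh":[58,73,47,17,83]},"va":[70,{"b":75,"le":55,"rk":4,"so":17},[2,21,26]],"wkl":[{"gh":25,"tlr":42},[31,24,63],[65,13,13],[15,71],{"edc":7,"gv":76,"xas":90}]}
After op 8 (replace /i 72): {"i":72,"va":[70,{"b":75,"le":55,"rk":4,"so":17},[2,21,26]],"wkl":[{"gh":25,"tlr":42},[31,24,63],[65,13,13],[15,71],{"edc":7,"gv":76,"xas":90}]}
After op 9 (add /va/2/3 25): {"i":72,"va":[70,{"b":75,"le":55,"rk":4,"so":17},[2,21,26,25]],"wkl":[{"gh":25,"tlr":42},[31,24,63],[65,13,13],[15,71],{"edc":7,"gv":76,"xas":90}]}
Size at path /va/1: 4

Answer: 4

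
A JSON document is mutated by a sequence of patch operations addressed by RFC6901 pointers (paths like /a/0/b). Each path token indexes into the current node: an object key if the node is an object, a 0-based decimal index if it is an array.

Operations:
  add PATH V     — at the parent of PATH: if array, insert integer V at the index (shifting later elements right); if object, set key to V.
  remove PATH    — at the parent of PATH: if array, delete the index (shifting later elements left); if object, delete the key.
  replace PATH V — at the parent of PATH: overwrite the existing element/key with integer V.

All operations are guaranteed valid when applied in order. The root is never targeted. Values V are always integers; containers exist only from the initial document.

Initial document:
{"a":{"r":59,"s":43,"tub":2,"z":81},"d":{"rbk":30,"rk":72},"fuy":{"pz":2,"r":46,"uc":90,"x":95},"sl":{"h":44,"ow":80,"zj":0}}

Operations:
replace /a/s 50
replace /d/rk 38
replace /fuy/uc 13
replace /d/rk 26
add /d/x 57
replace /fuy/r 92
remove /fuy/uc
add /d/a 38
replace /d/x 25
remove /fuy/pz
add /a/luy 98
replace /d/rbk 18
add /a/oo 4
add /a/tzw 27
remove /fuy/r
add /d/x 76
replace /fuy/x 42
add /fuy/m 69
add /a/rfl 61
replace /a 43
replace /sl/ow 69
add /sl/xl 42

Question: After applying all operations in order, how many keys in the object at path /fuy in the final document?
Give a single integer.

After op 1 (replace /a/s 50): {"a":{"r":59,"s":50,"tub":2,"z":81},"d":{"rbk":30,"rk":72},"fuy":{"pz":2,"r":46,"uc":90,"x":95},"sl":{"h":44,"ow":80,"zj":0}}
After op 2 (replace /d/rk 38): {"a":{"r":59,"s":50,"tub":2,"z":81},"d":{"rbk":30,"rk":38},"fuy":{"pz":2,"r":46,"uc":90,"x":95},"sl":{"h":44,"ow":80,"zj":0}}
After op 3 (replace /fuy/uc 13): {"a":{"r":59,"s":50,"tub":2,"z":81},"d":{"rbk":30,"rk":38},"fuy":{"pz":2,"r":46,"uc":13,"x":95},"sl":{"h":44,"ow":80,"zj":0}}
After op 4 (replace /d/rk 26): {"a":{"r":59,"s":50,"tub":2,"z":81},"d":{"rbk":30,"rk":26},"fuy":{"pz":2,"r":46,"uc":13,"x":95},"sl":{"h":44,"ow":80,"zj":0}}
After op 5 (add /d/x 57): {"a":{"r":59,"s":50,"tub":2,"z":81},"d":{"rbk":30,"rk":26,"x":57},"fuy":{"pz":2,"r":46,"uc":13,"x":95},"sl":{"h":44,"ow":80,"zj":0}}
After op 6 (replace /fuy/r 92): {"a":{"r":59,"s":50,"tub":2,"z":81},"d":{"rbk":30,"rk":26,"x":57},"fuy":{"pz":2,"r":92,"uc":13,"x":95},"sl":{"h":44,"ow":80,"zj":0}}
After op 7 (remove /fuy/uc): {"a":{"r":59,"s":50,"tub":2,"z":81},"d":{"rbk":30,"rk":26,"x":57},"fuy":{"pz":2,"r":92,"x":95},"sl":{"h":44,"ow":80,"zj":0}}
After op 8 (add /d/a 38): {"a":{"r":59,"s":50,"tub":2,"z":81},"d":{"a":38,"rbk":30,"rk":26,"x":57},"fuy":{"pz":2,"r":92,"x":95},"sl":{"h":44,"ow":80,"zj":0}}
After op 9 (replace /d/x 25): {"a":{"r":59,"s":50,"tub":2,"z":81},"d":{"a":38,"rbk":30,"rk":26,"x":25},"fuy":{"pz":2,"r":92,"x":95},"sl":{"h":44,"ow":80,"zj":0}}
After op 10 (remove /fuy/pz): {"a":{"r":59,"s":50,"tub":2,"z":81},"d":{"a":38,"rbk":30,"rk":26,"x":25},"fuy":{"r":92,"x":95},"sl":{"h":44,"ow":80,"zj":0}}
After op 11 (add /a/luy 98): {"a":{"luy":98,"r":59,"s":50,"tub":2,"z":81},"d":{"a":38,"rbk":30,"rk":26,"x":25},"fuy":{"r":92,"x":95},"sl":{"h":44,"ow":80,"zj":0}}
After op 12 (replace /d/rbk 18): {"a":{"luy":98,"r":59,"s":50,"tub":2,"z":81},"d":{"a":38,"rbk":18,"rk":26,"x":25},"fuy":{"r":92,"x":95},"sl":{"h":44,"ow":80,"zj":0}}
After op 13 (add /a/oo 4): {"a":{"luy":98,"oo":4,"r":59,"s":50,"tub":2,"z":81},"d":{"a":38,"rbk":18,"rk":26,"x":25},"fuy":{"r":92,"x":95},"sl":{"h":44,"ow":80,"zj":0}}
After op 14 (add /a/tzw 27): {"a":{"luy":98,"oo":4,"r":59,"s":50,"tub":2,"tzw":27,"z":81},"d":{"a":38,"rbk":18,"rk":26,"x":25},"fuy":{"r":92,"x":95},"sl":{"h":44,"ow":80,"zj":0}}
After op 15 (remove /fuy/r): {"a":{"luy":98,"oo":4,"r":59,"s":50,"tub":2,"tzw":27,"z":81},"d":{"a":38,"rbk":18,"rk":26,"x":25},"fuy":{"x":95},"sl":{"h":44,"ow":80,"zj":0}}
After op 16 (add /d/x 76): {"a":{"luy":98,"oo":4,"r":59,"s":50,"tub":2,"tzw":27,"z":81},"d":{"a":38,"rbk":18,"rk":26,"x":76},"fuy":{"x":95},"sl":{"h":44,"ow":80,"zj":0}}
After op 17 (replace /fuy/x 42): {"a":{"luy":98,"oo":4,"r":59,"s":50,"tub":2,"tzw":27,"z":81},"d":{"a":38,"rbk":18,"rk":26,"x":76},"fuy":{"x":42},"sl":{"h":44,"ow":80,"zj":0}}
After op 18 (add /fuy/m 69): {"a":{"luy":98,"oo":4,"r":59,"s":50,"tub":2,"tzw":27,"z":81},"d":{"a":38,"rbk":18,"rk":26,"x":76},"fuy":{"m":69,"x":42},"sl":{"h":44,"ow":80,"zj":0}}
After op 19 (add /a/rfl 61): {"a":{"luy":98,"oo":4,"r":59,"rfl":61,"s":50,"tub":2,"tzw":27,"z":81},"d":{"a":38,"rbk":18,"rk":26,"x":76},"fuy":{"m":69,"x":42},"sl":{"h":44,"ow":80,"zj":0}}
After op 20 (replace /a 43): {"a":43,"d":{"a":38,"rbk":18,"rk":26,"x":76},"fuy":{"m":69,"x":42},"sl":{"h":44,"ow":80,"zj":0}}
After op 21 (replace /sl/ow 69): {"a":43,"d":{"a":38,"rbk":18,"rk":26,"x":76},"fuy":{"m":69,"x":42},"sl":{"h":44,"ow":69,"zj":0}}
After op 22 (add /sl/xl 42): {"a":43,"d":{"a":38,"rbk":18,"rk":26,"x":76},"fuy":{"m":69,"x":42},"sl":{"h":44,"ow":69,"xl":42,"zj":0}}
Size at path /fuy: 2

Answer: 2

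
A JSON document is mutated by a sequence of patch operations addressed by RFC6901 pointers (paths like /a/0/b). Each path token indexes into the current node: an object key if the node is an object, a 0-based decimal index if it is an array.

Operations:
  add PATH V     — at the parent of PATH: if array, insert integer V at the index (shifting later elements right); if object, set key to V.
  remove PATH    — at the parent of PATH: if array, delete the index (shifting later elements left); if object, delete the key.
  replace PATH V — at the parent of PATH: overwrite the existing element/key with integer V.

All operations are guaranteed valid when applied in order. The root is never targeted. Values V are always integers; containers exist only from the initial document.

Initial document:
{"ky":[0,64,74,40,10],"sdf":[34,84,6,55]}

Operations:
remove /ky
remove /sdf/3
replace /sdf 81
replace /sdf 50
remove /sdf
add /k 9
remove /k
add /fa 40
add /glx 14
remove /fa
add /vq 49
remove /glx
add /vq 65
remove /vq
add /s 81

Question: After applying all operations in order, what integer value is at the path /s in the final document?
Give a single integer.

After op 1 (remove /ky): {"sdf":[34,84,6,55]}
After op 2 (remove /sdf/3): {"sdf":[34,84,6]}
After op 3 (replace /sdf 81): {"sdf":81}
After op 4 (replace /sdf 50): {"sdf":50}
After op 5 (remove /sdf): {}
After op 6 (add /k 9): {"k":9}
After op 7 (remove /k): {}
After op 8 (add /fa 40): {"fa":40}
After op 9 (add /glx 14): {"fa":40,"glx":14}
After op 10 (remove /fa): {"glx":14}
After op 11 (add /vq 49): {"glx":14,"vq":49}
After op 12 (remove /glx): {"vq":49}
After op 13 (add /vq 65): {"vq":65}
After op 14 (remove /vq): {}
After op 15 (add /s 81): {"s":81}
Value at /s: 81

Answer: 81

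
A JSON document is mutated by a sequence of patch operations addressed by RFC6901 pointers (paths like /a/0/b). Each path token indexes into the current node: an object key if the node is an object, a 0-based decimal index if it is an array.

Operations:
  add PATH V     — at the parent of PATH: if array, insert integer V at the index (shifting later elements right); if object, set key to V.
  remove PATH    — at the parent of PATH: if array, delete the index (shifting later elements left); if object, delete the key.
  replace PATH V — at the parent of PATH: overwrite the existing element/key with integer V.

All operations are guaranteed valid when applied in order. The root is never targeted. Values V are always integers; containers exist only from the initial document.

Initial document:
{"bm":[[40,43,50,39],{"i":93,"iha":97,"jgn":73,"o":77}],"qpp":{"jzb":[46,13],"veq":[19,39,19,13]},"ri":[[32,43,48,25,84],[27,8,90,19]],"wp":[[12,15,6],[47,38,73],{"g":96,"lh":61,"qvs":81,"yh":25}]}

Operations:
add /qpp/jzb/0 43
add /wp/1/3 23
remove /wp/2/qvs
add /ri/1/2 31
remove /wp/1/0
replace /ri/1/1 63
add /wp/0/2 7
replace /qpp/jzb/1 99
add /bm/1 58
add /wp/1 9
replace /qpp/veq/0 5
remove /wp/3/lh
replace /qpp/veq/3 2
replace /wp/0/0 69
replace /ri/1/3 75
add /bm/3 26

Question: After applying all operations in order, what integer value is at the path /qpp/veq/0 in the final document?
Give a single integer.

Answer: 5

Derivation:
After op 1 (add /qpp/jzb/0 43): {"bm":[[40,43,50,39],{"i":93,"iha":97,"jgn":73,"o":77}],"qpp":{"jzb":[43,46,13],"veq":[19,39,19,13]},"ri":[[32,43,48,25,84],[27,8,90,19]],"wp":[[12,15,6],[47,38,73],{"g":96,"lh":61,"qvs":81,"yh":25}]}
After op 2 (add /wp/1/3 23): {"bm":[[40,43,50,39],{"i":93,"iha":97,"jgn":73,"o":77}],"qpp":{"jzb":[43,46,13],"veq":[19,39,19,13]},"ri":[[32,43,48,25,84],[27,8,90,19]],"wp":[[12,15,6],[47,38,73,23],{"g":96,"lh":61,"qvs":81,"yh":25}]}
After op 3 (remove /wp/2/qvs): {"bm":[[40,43,50,39],{"i":93,"iha":97,"jgn":73,"o":77}],"qpp":{"jzb":[43,46,13],"veq":[19,39,19,13]},"ri":[[32,43,48,25,84],[27,8,90,19]],"wp":[[12,15,6],[47,38,73,23],{"g":96,"lh":61,"yh":25}]}
After op 4 (add /ri/1/2 31): {"bm":[[40,43,50,39],{"i":93,"iha":97,"jgn":73,"o":77}],"qpp":{"jzb":[43,46,13],"veq":[19,39,19,13]},"ri":[[32,43,48,25,84],[27,8,31,90,19]],"wp":[[12,15,6],[47,38,73,23],{"g":96,"lh":61,"yh":25}]}
After op 5 (remove /wp/1/0): {"bm":[[40,43,50,39],{"i":93,"iha":97,"jgn":73,"o":77}],"qpp":{"jzb":[43,46,13],"veq":[19,39,19,13]},"ri":[[32,43,48,25,84],[27,8,31,90,19]],"wp":[[12,15,6],[38,73,23],{"g":96,"lh":61,"yh":25}]}
After op 6 (replace /ri/1/1 63): {"bm":[[40,43,50,39],{"i":93,"iha":97,"jgn":73,"o":77}],"qpp":{"jzb":[43,46,13],"veq":[19,39,19,13]},"ri":[[32,43,48,25,84],[27,63,31,90,19]],"wp":[[12,15,6],[38,73,23],{"g":96,"lh":61,"yh":25}]}
After op 7 (add /wp/0/2 7): {"bm":[[40,43,50,39],{"i":93,"iha":97,"jgn":73,"o":77}],"qpp":{"jzb":[43,46,13],"veq":[19,39,19,13]},"ri":[[32,43,48,25,84],[27,63,31,90,19]],"wp":[[12,15,7,6],[38,73,23],{"g":96,"lh":61,"yh":25}]}
After op 8 (replace /qpp/jzb/1 99): {"bm":[[40,43,50,39],{"i":93,"iha":97,"jgn":73,"o":77}],"qpp":{"jzb":[43,99,13],"veq":[19,39,19,13]},"ri":[[32,43,48,25,84],[27,63,31,90,19]],"wp":[[12,15,7,6],[38,73,23],{"g":96,"lh":61,"yh":25}]}
After op 9 (add /bm/1 58): {"bm":[[40,43,50,39],58,{"i":93,"iha":97,"jgn":73,"o":77}],"qpp":{"jzb":[43,99,13],"veq":[19,39,19,13]},"ri":[[32,43,48,25,84],[27,63,31,90,19]],"wp":[[12,15,7,6],[38,73,23],{"g":96,"lh":61,"yh":25}]}
After op 10 (add /wp/1 9): {"bm":[[40,43,50,39],58,{"i":93,"iha":97,"jgn":73,"o":77}],"qpp":{"jzb":[43,99,13],"veq":[19,39,19,13]},"ri":[[32,43,48,25,84],[27,63,31,90,19]],"wp":[[12,15,7,6],9,[38,73,23],{"g":96,"lh":61,"yh":25}]}
After op 11 (replace /qpp/veq/0 5): {"bm":[[40,43,50,39],58,{"i":93,"iha":97,"jgn":73,"o":77}],"qpp":{"jzb":[43,99,13],"veq":[5,39,19,13]},"ri":[[32,43,48,25,84],[27,63,31,90,19]],"wp":[[12,15,7,6],9,[38,73,23],{"g":96,"lh":61,"yh":25}]}
After op 12 (remove /wp/3/lh): {"bm":[[40,43,50,39],58,{"i":93,"iha":97,"jgn":73,"o":77}],"qpp":{"jzb":[43,99,13],"veq":[5,39,19,13]},"ri":[[32,43,48,25,84],[27,63,31,90,19]],"wp":[[12,15,7,6],9,[38,73,23],{"g":96,"yh":25}]}
After op 13 (replace /qpp/veq/3 2): {"bm":[[40,43,50,39],58,{"i":93,"iha":97,"jgn":73,"o":77}],"qpp":{"jzb":[43,99,13],"veq":[5,39,19,2]},"ri":[[32,43,48,25,84],[27,63,31,90,19]],"wp":[[12,15,7,6],9,[38,73,23],{"g":96,"yh":25}]}
After op 14 (replace /wp/0/0 69): {"bm":[[40,43,50,39],58,{"i":93,"iha":97,"jgn":73,"o":77}],"qpp":{"jzb":[43,99,13],"veq":[5,39,19,2]},"ri":[[32,43,48,25,84],[27,63,31,90,19]],"wp":[[69,15,7,6],9,[38,73,23],{"g":96,"yh":25}]}
After op 15 (replace /ri/1/3 75): {"bm":[[40,43,50,39],58,{"i":93,"iha":97,"jgn":73,"o":77}],"qpp":{"jzb":[43,99,13],"veq":[5,39,19,2]},"ri":[[32,43,48,25,84],[27,63,31,75,19]],"wp":[[69,15,7,6],9,[38,73,23],{"g":96,"yh":25}]}
After op 16 (add /bm/3 26): {"bm":[[40,43,50,39],58,{"i":93,"iha":97,"jgn":73,"o":77},26],"qpp":{"jzb":[43,99,13],"veq":[5,39,19,2]},"ri":[[32,43,48,25,84],[27,63,31,75,19]],"wp":[[69,15,7,6],9,[38,73,23],{"g":96,"yh":25}]}
Value at /qpp/veq/0: 5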